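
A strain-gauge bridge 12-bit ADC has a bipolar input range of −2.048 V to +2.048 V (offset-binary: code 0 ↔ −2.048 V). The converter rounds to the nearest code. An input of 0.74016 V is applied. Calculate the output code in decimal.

Full-scale span = 4.096 V; LSB = 4.096/2^12 = 1.000 mV.
(0.74016 − (−2.048)) / 0.001 = 2788.160 LSBs.
So the output code is 2788.

code 2788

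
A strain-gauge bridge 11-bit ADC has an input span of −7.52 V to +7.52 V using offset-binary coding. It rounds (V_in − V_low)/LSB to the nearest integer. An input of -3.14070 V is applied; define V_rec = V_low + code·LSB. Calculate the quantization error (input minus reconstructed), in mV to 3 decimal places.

2.425 mV

Step size: 15.04 V ÷ 2^11 = 7.344 mV.
(-3.14070 − (−7.52))/0.00734375 = 596.3302; round gives code 596.
Reconstructed: -3.143125 V.
Difference: 0.002425 V → 2.425 mV.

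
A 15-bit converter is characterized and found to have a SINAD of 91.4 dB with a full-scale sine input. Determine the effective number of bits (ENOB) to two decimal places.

14.89 bits

ENOB = (SINAD − 1.76) / 6.02 = (91.4 − 1.76)/6.02 = 14.890.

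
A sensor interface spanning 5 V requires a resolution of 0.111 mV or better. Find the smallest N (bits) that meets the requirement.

Number of steps required ≥ 5 V / 0.111 mV = 45045.05.
Need 2^N ≥ 45045.05; 2^15 = 32768, 2^16 = 65536.
Minimum N = 16.

16 bits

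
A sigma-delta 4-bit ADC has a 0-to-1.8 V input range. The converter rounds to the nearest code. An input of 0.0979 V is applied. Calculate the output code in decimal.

code 1

With 16 levels over 1.8 V, one step is 112.500 mV.
(V_in − V_low)/LSB = (0.0979 − 0) / 0.1125 = 0.870.
Round → code 1.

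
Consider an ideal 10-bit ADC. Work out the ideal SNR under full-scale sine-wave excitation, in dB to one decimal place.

62.0 dB

SNR ≈ 6.02·N + 1.76 dB = 6.02·10 + 1.76 = 61.96 dB.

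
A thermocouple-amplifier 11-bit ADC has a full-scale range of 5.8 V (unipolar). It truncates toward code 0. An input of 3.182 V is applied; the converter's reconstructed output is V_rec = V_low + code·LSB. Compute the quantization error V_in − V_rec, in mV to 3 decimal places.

1.629 mV

LSB = 5.8/2^11 = 2.832 mV.
Scaled input = 1123.5752 LSBs, so code = 1123.
Reconstructed: 3.1803711 V.
Error = 3.182 − 3.1803711 = 0.00162891 V = 1.629 mV.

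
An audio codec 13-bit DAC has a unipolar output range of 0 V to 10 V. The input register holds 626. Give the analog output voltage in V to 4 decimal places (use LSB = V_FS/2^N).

LSB = 10 V / 2^13 = 1.221 mV.
V_out = 0 + 626 × 0.0012207 V = 0.76416 V.

0.7642 V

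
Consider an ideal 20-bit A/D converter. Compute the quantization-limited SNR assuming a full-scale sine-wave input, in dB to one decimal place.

122.2 dB

SNR ≈ 6.02·N + 1.76 dB = 6.02·20 + 1.76 = 122.16 dB.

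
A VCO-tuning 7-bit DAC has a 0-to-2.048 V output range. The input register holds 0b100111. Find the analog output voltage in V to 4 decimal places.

0.6240 V

LSB = 2.048 V / 2^7 = 16.000 mV.
Code 0b100111 = 39 decimal.
V_out = 0 + 39 × 0.016 V = 0.624 V.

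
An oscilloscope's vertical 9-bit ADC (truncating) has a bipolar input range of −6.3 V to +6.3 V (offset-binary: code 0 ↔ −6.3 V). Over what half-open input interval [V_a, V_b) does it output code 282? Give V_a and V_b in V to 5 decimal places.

[0.63984 V, 0.66445 V)

LSB = 12.6/2^9 = 24.609 mV.
V_a = V_low + 282·LSB = 0.639844 V; V_b = V_low + 283·LSB = 0.664453 V.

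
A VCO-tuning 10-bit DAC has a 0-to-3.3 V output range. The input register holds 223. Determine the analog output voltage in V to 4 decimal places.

LSB = 3.3 V / 2^10 = 3.223 mV.
V_out = 0 + 223 × 0.00322266 V = 0.718652 V.

0.7187 V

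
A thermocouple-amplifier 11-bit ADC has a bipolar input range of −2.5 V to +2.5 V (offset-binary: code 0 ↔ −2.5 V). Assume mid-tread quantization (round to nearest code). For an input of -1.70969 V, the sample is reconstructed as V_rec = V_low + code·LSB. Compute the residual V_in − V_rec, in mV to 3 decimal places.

Step size: 5 V ÷ 2^11 = 2.441 mV.
Scaled input = 323.7110 LSBs, so code = 324.
V_rec = (−2.5) + 324·0.00244141 = -1.7089844 V.
V_in − V_rec = -0.000705625 V = -0.706 mV.

-0.706 mV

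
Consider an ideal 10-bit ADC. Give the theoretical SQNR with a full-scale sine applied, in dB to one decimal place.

62.0 dB

SNR ≈ 6.02·N + 1.76 dB = 6.02·10 + 1.76 = 61.96 dB.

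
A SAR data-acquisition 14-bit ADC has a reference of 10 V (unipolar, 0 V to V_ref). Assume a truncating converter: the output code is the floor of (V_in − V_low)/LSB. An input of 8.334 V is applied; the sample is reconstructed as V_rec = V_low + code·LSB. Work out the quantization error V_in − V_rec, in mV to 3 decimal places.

0.260 mV

LSB = 10/2^14 = 0.610 mV.
(V_in − V_low)/LSB = (8.334 − 0)/0.000610352 = 13654.4256 → code 13654 (floor).
Code 13654 maps back to 0 + 13654×0.000610352 V = 8.3337402 V.
V_in − V_rec = 0.000259766 V = 0.260 mV.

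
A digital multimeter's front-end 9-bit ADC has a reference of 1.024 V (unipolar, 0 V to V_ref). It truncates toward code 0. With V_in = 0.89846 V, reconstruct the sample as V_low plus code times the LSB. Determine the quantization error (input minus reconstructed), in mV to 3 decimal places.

0.460 mV

One LSB is 1.024 V / 512 = 2.000 mV.
(V_in − V_low)/LSB = (0.89846 − 0)/0.002 = 449.2300 → code 449 (floor).
Code 449 maps back to 0 + 449×0.002 V = 0.898 V.
Difference: 0.00046 V → 0.460 mV.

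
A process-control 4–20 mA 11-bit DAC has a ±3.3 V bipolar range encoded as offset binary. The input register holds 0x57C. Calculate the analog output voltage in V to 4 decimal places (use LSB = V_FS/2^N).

LSB = 6.6 V / 2^11 = 3.223 mV.
Code 0x57C = 1404 decimal.
V_out = (−3.3) + 1404 × 0.00322266 V = 1.22461 V.

1.2246 V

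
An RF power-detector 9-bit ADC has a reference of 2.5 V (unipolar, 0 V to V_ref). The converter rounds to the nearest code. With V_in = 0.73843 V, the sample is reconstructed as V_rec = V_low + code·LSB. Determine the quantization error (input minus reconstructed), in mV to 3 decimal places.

LSB = 2.5/2^9 = 4.883 mV.
(0.73843 − 0)/0.00488281 = 151.2305; round gives code 151.
Code 151 maps back to 0 + 151×0.00488281 V = 0.73730469 V.
Difference: 0.00112531 V → 1.125 mV.

1.125 mV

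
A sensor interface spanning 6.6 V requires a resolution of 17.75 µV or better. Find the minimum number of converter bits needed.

Number of steps required ≥ 6.6 V / 17.75 µV = 371830.99.
Need 2^N ≥ 371830.99; 2^18 = 262144, 2^19 = 524288.
Minimum N = 19.

19 bits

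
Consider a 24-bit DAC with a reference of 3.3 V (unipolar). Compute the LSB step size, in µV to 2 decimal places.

0.20 µV

Full-scale span = 3.3 V.
LSB = 3.3 / 2^24 = 3.3 / 16777216 = 1.96695e-07 V = 0.20 µV.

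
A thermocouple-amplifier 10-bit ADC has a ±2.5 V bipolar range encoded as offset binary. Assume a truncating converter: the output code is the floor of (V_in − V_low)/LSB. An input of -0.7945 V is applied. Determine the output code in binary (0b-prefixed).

code 0b101011101 (decimal 349)

LSB = 5 V / 1024 = 4.883 mV.
(-0.7945 − (−2.5)) / 0.00488281 = 349.286 LSBs.
⌊·⌋(349.286) = 349.
In binary (0b-prefixed): 0b101011101.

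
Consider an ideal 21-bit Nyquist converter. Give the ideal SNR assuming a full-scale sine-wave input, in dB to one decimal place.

SNR ≈ 6.02·N + 1.76 dB = 6.02·21 + 1.76 = 128.18 dB.

128.2 dB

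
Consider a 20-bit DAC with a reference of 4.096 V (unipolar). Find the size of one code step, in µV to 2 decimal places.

3.91 µV

Full-scale span = 4.096 V.
LSB = 4.096 / 2^20 = 4.096 / 1048576 = 3.90625e-06 V = 3.91 µV.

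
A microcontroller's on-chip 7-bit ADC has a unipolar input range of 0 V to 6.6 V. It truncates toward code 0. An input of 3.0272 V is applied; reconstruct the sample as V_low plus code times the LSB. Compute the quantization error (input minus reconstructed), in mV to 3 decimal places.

36.575 mV

LSB = 6.6/2^7 = 51.562 mV.
(V_in − V_low)/LSB = (3.0272 − 0)/0.0515625 = 58.7093 → code 58 (floor).
Code 58 maps back to 0 + 58×0.0515625 V = 2.990625 V.
Error = 3.0272 − 2.990625 = 0.036575 V = 36.575 mV.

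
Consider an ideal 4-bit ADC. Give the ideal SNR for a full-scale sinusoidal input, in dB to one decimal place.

SNR ≈ 6.02·N + 1.76 dB = 6.02·4 + 1.76 = 25.84 dB.

25.8 dB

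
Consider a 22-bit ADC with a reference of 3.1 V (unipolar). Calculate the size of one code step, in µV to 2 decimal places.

0.74 µV

Full-scale span = 3.1 V.
LSB = 3.1 / 2^22 = 3.1 / 4194304 = 7.39098e-07 V = 0.74 µV.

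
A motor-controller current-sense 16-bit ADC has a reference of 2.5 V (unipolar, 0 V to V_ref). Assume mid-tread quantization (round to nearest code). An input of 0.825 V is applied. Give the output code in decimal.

code 21627

With 65536 levels over 2.5 V, one step is 38.15 µV.
Input sits at 21626.880 steps above V_low.
Round → code 21627.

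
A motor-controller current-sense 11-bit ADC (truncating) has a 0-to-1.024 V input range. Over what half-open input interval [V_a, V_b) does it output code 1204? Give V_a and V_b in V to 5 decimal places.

[0.60200 V, 0.60250 V)

LSB = 1.024/2^11 = 0.500 mV.
V_a = V_low + 1204·LSB = 0.602 V; V_b = V_low + 1205·LSB = 0.6025 V.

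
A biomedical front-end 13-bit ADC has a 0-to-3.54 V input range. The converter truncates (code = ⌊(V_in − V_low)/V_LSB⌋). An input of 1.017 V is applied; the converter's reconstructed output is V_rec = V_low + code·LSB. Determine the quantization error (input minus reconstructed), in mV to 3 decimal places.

0.201 mV

One LSB is 3.54 V / 8192 = 432.13 µV.
(1.017 − 0)/0.000432129 = 2353.4644; ⌊·⌋ gives code 2353.
Reconstructed: 1.0167993 V.
Error = 1.017 − 1.0167993 = 0.000200684 V = 0.201 mV.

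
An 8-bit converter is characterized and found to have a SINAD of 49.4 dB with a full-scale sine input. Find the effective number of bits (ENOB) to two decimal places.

7.91 bits

ENOB = (SINAD − 1.76) / 6.02 = (49.4 − 1.76)/6.02 = 7.914.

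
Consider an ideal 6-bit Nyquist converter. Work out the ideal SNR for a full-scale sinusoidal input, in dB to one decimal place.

SNR ≈ 6.02·N + 1.76 dB = 6.02·6 + 1.76 = 37.88 dB.

37.9 dB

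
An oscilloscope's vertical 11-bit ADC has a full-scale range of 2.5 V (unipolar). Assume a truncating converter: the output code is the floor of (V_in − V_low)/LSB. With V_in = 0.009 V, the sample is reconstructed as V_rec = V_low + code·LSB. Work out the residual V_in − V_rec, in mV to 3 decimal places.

0.455 mV

LSB = 2.5/2^11 = 1.221 mV.
(0.009 − 0)/0.0012207 = 7.3728; ⌊·⌋ gives code 7.
Reconstructed: 0.0085449219 V.
Error = 0.009 − 0.0085449219 = 0.000455078 V = 0.455 mV.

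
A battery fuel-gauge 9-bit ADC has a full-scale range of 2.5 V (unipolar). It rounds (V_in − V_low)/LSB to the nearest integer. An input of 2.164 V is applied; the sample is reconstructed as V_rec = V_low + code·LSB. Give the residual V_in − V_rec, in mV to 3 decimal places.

0.914 mV

Step size: 2.5 V ÷ 2^9 = 4.883 mV.
Scaled input = 443.1872 LSBs, so code = 443.
V_rec = 0 + 443·0.00488281 = 2.1630859 V.
V_in − V_rec = 0.000914063 V = 0.914 mV.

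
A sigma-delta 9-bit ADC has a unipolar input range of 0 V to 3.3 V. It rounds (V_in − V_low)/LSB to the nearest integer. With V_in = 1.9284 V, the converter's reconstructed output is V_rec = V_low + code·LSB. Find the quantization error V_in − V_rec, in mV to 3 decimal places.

LSB = 3.3/2^9 = 6.445 mV.
(V_in − V_low)/LSB = (1.9284 − 0)/0.00644531 = 299.1942 → code 299 (round).
Reconstructed: 1.9271484 V.
Error = 1.9284 − 1.9271484 = 0.00125156 V = 1.252 mV.

1.252 mV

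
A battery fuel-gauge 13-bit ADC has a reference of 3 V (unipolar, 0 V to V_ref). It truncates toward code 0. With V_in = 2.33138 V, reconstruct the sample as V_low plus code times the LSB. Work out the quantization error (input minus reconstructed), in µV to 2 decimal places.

Step size: 3 V ÷ 2^13 = 366.21 µV.
(2.33138 − 0)/0.000366211 = 6366.2217; ⌊·⌋ gives code 6366.
Code 6366 maps back to 0 + 6366×0.000366211 V = 2.3312988 V.
V_in − V_rec = 8.11719e-05 V = 81.17 µV.

81.17 µV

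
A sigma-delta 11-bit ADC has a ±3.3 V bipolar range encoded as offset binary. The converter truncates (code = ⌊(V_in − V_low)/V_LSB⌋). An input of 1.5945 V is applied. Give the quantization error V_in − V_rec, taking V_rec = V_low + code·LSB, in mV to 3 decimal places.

One LSB is 6.6 V / 2048 = 3.223 mV.
(V_in − V_low)/LSB = (1.5945 − (−3.3))/0.00322266 = 1518.7782 → code 1518 (floor).
V_rec = (−3.3) + 1518·0.00322266 = 1.5919922 V.
Error = 1.5945 − 1.5919922 = 0.00250781 V = 2.508 mV.

2.508 mV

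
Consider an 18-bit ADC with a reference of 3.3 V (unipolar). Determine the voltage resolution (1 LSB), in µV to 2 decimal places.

Full-scale span = 3.3 V.
LSB = 3.3 / 2^18 = 3.3 / 262144 = 1.25885e-05 V = 12.59 µV.

12.59 µV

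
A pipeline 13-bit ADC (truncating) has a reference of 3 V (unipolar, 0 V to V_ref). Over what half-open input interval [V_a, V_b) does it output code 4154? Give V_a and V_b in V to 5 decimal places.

[1.52124 V, 1.52161 V)

LSB = 3/2^13 = 366.21 µV.
V_a = V_low + 4154·LSB = 1.52124 V; V_b = V_low + 4155·LSB = 1.52161 V.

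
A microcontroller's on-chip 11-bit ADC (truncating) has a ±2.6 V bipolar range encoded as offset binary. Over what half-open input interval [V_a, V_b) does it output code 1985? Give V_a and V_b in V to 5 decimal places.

[2.44004 V, 2.44258 V)

LSB = 5.2/2^11 = 2.539 mV.
V_a = V_low + 1985·LSB = 2.44004 V; V_b = V_low + 1986·LSB = 2.44258 V.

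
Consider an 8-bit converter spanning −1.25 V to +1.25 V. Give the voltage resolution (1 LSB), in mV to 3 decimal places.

Full-scale span = 2.5 V.
LSB = 2.5 / 2^8 = 2.5 / 256 = 0.00976562 V = 9.766 mV.

9.766 mV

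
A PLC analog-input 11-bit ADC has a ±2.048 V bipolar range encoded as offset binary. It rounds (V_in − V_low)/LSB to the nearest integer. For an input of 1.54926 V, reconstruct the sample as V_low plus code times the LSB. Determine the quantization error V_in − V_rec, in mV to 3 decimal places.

-0.740 mV

Step size: 4.096 V ÷ 2^11 = 2.000 mV.
Scaled input = 1798.6300 LSBs, so code = 1799.
Code 1799 maps back to (−2.048) + 1799×0.002 V = 1.55 V.
Error = 1.54926 − 1.55 = -0.00074 V = -0.740 mV.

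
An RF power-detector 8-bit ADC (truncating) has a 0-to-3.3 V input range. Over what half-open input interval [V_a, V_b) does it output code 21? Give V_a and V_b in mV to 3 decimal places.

LSB = 3.3/2^8 = 12.891 mV.
V_a = V_low + 21·LSB = 0.270703 V; V_b = V_low + 22·LSB = 0.283594 V.

[270.703 mV, 283.594 mV)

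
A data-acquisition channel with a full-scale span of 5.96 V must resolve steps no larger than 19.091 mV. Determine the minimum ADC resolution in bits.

Number of steps required ≥ 5.96 V / 19.091 mV = 312.19.
Need 2^N ≥ 312.19; 2^8 = 256, 2^9 = 512.
Minimum N = 9.

9 bits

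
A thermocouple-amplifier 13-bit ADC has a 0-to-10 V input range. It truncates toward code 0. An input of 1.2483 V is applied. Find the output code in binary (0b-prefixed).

LSB = 10 V / 8192 = 1.221 mV.
(V_in − V_low)/LSB = (1.2483 − 0) / 0.0012207 = 1022.607.
So the output code is 1022.
In binary (0b-prefixed): 0b1111111110.

code 0b1111111110 (decimal 1022)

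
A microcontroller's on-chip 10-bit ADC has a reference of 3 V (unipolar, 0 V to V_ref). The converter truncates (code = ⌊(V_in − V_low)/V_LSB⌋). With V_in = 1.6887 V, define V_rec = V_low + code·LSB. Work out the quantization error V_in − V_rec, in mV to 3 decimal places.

Step size: 3 V ÷ 2^10 = 2.930 mV.
Scaled input = 576.4096 LSBs, so code = 576.
V_rec = 0 + 576·0.00292969 = 1.6875 V.
Difference: 0.0012 V → 1.200 mV.

1.200 mV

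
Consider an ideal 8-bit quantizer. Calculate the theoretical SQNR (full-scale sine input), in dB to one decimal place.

49.9 dB

SNR ≈ 6.02·N + 1.76 dB = 6.02·8 + 1.76 = 49.92 dB.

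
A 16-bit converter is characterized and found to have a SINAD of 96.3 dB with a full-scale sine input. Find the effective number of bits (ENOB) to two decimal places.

15.70 bits

ENOB = (SINAD − 1.76) / 6.02 = (96.3 − 1.76)/6.02 = 15.704.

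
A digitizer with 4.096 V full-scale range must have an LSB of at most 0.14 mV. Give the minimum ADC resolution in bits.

Number of steps required ≥ 4.096 V / 0.14 mV = 29257.14.
Need 2^N ≥ 29257.14; 2^14 = 16384, 2^15 = 32768.
Minimum N = 15.

15 bits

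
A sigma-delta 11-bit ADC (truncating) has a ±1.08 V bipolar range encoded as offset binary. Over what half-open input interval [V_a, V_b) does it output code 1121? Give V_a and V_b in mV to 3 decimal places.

LSB = 2.16/2^11 = 1.055 mV.
V_a = V_low + 1121·LSB = 0.102305 V; V_b = V_low + 1122·LSB = 0.103359 V.

[102.305 mV, 103.359 mV)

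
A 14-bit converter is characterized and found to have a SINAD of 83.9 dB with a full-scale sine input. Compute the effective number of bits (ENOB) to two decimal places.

13.64 bits

ENOB = (SINAD − 1.76) / 6.02 = (83.9 − 1.76)/6.02 = 13.645.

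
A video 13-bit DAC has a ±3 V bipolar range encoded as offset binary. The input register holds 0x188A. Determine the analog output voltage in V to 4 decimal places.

1.6011 V

LSB = 6 V / 2^13 = 0.732 mV.
Code 0x188A = 6282 decimal.
V_out = (−3) + 6282 × 0.000732422 V = 1.60107 V.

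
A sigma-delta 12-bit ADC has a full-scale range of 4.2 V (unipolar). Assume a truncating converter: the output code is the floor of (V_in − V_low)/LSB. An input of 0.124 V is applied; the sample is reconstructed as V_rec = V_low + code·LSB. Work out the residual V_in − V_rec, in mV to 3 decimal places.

0.953 mV

LSB = 4.2/2^12 = 1.025 mV.
(V_in − V_low)/LSB = (0.124 − 0)/0.00102539 = 120.9295 → code 120 (floor).
Code 120 maps back to 0 + 120×0.00102539 V = 0.12304688 V.
Error = 0.124 − 0.12304688 = 0.000953125 V = 0.953 mV.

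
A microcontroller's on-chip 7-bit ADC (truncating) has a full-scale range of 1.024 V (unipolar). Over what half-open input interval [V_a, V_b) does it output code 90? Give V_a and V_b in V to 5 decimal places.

LSB = 1.024/2^7 = 8.000 mV.
V_a = V_low + 90·LSB = 0.72 V; V_b = V_low + 91·LSB = 0.728 V.

[0.72000 V, 0.72800 V)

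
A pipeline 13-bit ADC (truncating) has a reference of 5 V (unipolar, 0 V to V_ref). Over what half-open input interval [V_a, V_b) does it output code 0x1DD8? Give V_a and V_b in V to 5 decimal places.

[4.66309 V, 4.66370 V)

LSB = 5/2^13 = 0.610 mV.
Code 0x1DD8 = 7640 decimal.
V_a = V_low + 7640·LSB = 4.66309 V; V_b = V_low + 7641·LSB = 4.6637 V.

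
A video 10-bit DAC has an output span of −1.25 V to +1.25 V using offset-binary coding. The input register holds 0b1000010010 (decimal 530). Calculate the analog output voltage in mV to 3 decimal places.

43.945 mV

LSB = 2.5 V / 2^10 = 2.441 mV.
Code 0b1000010010 = 530 decimal.
V_out = (−1.25) + 530 × 0.00244141 V = 0.0439453 V.
= 43.945 mV.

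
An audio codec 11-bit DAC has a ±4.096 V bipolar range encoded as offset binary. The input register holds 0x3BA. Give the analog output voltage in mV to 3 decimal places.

-280.000 mV

LSB = 8.192 V / 2^11 = 4.000 mV.
Code 0x3BA = 954 decimal.
V_out = (−4.096) + 954 × 0.004 V = -0.28 V.
= -280.000 mV.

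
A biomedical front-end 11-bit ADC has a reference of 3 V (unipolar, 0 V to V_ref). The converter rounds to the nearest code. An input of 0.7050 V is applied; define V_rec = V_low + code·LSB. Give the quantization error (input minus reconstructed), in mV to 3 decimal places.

One LSB is 3 V / 2048 = 1.465 mV.
(0.7050 − 0)/0.00146484 = 481.2800; round gives code 481.
Code 481 maps back to 0 + 481×0.00146484 V = 0.70458984 V.
Error = 0.7050 − 0.70458984 = 0.000410156 V = 0.410 mV.

0.410 mV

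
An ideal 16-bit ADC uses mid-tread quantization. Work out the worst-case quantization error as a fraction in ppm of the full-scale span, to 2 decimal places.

Rounding → worst-case error = ½ LSB = V_FS/2^17, so 1e+06/131072 = 7.62939 ppm of full scale.

7.63 ppm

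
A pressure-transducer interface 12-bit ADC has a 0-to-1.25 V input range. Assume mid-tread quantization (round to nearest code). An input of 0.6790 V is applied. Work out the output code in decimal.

code 2225

With 4096 levels over 1.25 V, one step is 305.18 µV.
Input sits at 2224.947 steps above V_low.
So the output code is 2225.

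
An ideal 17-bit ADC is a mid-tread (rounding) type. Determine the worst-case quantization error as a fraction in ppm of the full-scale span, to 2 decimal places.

3.81 ppm

Rounding → worst-case error = ½ LSB = V_FS/2^18, so 1e+06/262144 = 3.8147 ppm of full scale.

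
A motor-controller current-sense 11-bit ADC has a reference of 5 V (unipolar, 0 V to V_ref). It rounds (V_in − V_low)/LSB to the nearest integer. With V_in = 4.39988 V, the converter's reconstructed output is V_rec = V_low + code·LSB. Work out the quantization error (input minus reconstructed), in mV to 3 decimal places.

LSB = 5/2^11 = 2.441 mV.
Scaled input = 1802.1908 LSBs, so code = 1802.
V_rec = 0 + 1802·0.00244141 = 4.3994141 V.
Error = 4.39988 − 4.3994141 = 0.000465937 V = 0.466 mV.

0.466 mV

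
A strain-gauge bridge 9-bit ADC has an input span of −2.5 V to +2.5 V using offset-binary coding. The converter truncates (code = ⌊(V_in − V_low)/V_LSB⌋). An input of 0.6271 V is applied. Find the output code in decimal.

Full-scale span = 5 V; LSB = 5/2^9 = 9.766 mV.
Input sits at 320.215 steps above V_low.
⌊·⌋(320.215) = 320.

code 320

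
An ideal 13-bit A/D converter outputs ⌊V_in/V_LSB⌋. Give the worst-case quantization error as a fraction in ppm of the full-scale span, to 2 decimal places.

Truncating → worst-case error = 1 LSB = V_FS/2^13, so 1e+06/8192 = 122.07 ppm of full scale.

122.07 ppm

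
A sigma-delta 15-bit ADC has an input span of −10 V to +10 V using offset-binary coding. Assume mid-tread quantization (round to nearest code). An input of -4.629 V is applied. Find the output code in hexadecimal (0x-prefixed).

LSB = 20 V / 32768 = 0.610 mV.
Input sits at 8799.846 steps above V_low.
round(8799.846) = 8800.
In hexadecimal (0x-prefixed): 0x2260.

code 0x2260 (decimal 8800)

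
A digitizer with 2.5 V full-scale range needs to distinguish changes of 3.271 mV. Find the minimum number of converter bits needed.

10 bits

Number of steps required ≥ 2.5 V / 3.271 mV = 764.29.
Need 2^N ≥ 764.29; 2^9 = 512, 2^10 = 1024.
Minimum N = 10.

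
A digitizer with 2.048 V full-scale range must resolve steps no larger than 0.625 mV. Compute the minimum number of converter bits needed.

Number of steps required ≥ 2.048 V / 0.625 mV = 3276.80.
Need 2^N ≥ 3276.80; 2^11 = 2048, 2^12 = 4096.
Minimum N = 12.

12 bits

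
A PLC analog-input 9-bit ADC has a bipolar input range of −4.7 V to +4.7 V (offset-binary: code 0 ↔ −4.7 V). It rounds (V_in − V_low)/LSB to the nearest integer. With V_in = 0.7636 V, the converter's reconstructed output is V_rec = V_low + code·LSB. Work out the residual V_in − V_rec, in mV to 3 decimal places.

-7.494 mV

Step size: 9.4 V ÷ 2^9 = 18.359 mV.
(0.7636 − (−4.7))/0.0183594 = 297.5918; round gives code 298.
Reconstructed: 0.77109375 V.
Error = 0.7636 − 0.77109375 = -0.00749375 V = -7.494 mV.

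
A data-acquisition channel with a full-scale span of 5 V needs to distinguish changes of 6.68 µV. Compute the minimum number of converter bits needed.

Number of steps required ≥ 5 V / 6.68 µV = 748502.99.
Need 2^N ≥ 748502.99; 2^19 = 524288, 2^20 = 1048576.
Minimum N = 20.

20 bits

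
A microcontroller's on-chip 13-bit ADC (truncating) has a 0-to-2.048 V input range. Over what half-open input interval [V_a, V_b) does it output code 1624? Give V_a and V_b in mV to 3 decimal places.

LSB = 2.048/2^13 = 250.00 µV.
V_a = V_low + 1624·LSB = 0.406 V; V_b = V_low + 1625·LSB = 0.40625 V.

[406.000 mV, 406.250 mV)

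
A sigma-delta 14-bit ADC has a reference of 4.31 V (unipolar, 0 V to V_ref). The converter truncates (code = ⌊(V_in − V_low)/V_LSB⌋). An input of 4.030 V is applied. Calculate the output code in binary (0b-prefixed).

code 0b11101111010111 (decimal 15319)

LSB = 4.31 V / 16384 = 263.06 µV.
(4.030 − 0) / 0.000263062 = 15319.610 LSBs.
So the output code is 15319.
In binary (0b-prefixed): 0b11101111010111.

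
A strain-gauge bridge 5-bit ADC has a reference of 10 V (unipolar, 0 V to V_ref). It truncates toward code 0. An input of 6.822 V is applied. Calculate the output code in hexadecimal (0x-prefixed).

With 32 levels over 10 V, one step is 312.500 mV.
(6.822 − 0) / 0.3125 = 21.830 LSBs.
So the output code is 21.
In hexadecimal (0x-prefixed): 0x15.

code 0x15 (decimal 21)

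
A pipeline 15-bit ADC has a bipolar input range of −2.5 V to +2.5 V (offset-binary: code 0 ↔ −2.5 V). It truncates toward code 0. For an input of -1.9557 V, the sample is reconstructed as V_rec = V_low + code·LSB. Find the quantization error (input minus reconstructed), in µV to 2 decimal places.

18.99 µV

LSB = 5/2^15 = 152.59 µV.
(-1.9557 − (−2.5))/0.000152588 = 3567.1245; ⌊·⌋ gives code 3567.
Reconstructed: -1.955719 V.
Error = -1.9557 − (−1.955719) = 1.89941e-05 V = 18.99 µV.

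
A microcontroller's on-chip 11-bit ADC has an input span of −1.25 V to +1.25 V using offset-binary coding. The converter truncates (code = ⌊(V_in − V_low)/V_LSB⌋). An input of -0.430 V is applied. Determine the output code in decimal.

LSB = 2.5 V / 2048 = 1.221 mV.
(V_in − V_low)/LSB = (-0.430 − (−1.25)) / 0.0012207 = 671.744.
Floor → code 671.

code 671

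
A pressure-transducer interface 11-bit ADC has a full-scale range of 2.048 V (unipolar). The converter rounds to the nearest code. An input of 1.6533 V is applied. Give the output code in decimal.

code 1653

Full-scale span = 2.048 V; LSB = 2.048/2^11 = 1.000 mV.
(V_in − V_low)/LSB = (1.6533 − 0) / 0.001 = 1653.300.
Round → code 1653.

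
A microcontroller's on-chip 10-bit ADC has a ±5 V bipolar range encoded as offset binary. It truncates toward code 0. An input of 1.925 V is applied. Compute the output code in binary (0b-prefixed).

code 0b1011000101 (decimal 709)

LSB = 10 V / 1024 = 9.766 mV.
(V_in − V_low)/LSB = (1.925 − (−5)) / 0.00976562 = 709.120.
⌊·⌋(709.120) = 709.
In binary (0b-prefixed): 0b1011000101.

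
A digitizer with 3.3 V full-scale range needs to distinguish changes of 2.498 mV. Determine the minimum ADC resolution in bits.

Number of steps required ≥ 3.3 V / 2.498 mV = 1321.06.
Need 2^N ≥ 1321.06; 2^10 = 1024, 2^11 = 2048.
Minimum N = 11.

11 bits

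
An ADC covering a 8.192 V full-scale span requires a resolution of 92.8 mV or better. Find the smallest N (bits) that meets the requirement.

Number of steps required ≥ 8.192 V / 92.8 mV = 88.28.
Need 2^N ≥ 88.28; 2^6 = 64, 2^7 = 128.
Minimum N = 7.

7 bits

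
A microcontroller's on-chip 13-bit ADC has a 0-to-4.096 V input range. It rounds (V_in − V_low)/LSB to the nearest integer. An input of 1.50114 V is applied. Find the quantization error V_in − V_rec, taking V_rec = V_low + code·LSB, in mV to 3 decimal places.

LSB = 4.096/2^13 = 0.500 mV.
Scaled input = 3002.2800 LSBs, so code = 3002.
V_rec = 0 + 3002·0.0005 = 1.501 V.
Difference: 0.00014 V → 0.140 mV.

0.140 mV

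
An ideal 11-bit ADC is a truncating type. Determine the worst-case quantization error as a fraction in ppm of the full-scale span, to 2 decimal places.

Truncating → worst-case error = 1 LSB = V_FS/2^11, so 1e+06/2048 = 488.281 ppm of full scale.

488.28 ppm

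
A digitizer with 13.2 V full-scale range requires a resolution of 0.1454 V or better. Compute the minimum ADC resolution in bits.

7 bits

Number of steps required ≥ 13.2 V / 0.1454 V = 90.78.
Need 2^N ≥ 90.78; 2^6 = 64, 2^7 = 128.
Minimum N = 7.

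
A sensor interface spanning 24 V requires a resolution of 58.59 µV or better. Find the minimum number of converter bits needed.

Number of steps required ≥ 24 V / 58.59 µV = 409626.22.
Need 2^N ≥ 409626.22; 2^18 = 262144, 2^19 = 524288.
Minimum N = 19.

19 bits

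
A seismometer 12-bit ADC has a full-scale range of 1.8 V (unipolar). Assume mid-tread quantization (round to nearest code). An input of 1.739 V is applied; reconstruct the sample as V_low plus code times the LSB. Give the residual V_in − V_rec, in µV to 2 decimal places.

LSB = 1.8/2^12 = 439.45 µV.
Scaled input = 3957.1911 LSBs, so code = 3957.
V_rec = 0 + 3957·0.000439453 = 1.738916 V.
Difference: 8.39844e-05 V → 83.98 µV.

83.98 µV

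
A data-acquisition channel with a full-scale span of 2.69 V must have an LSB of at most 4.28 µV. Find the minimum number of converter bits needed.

Number of steps required ≥ 2.69 V / 4.28 µV = 628504.67.
Need 2^N ≥ 628504.67; 2^19 = 524288, 2^20 = 1048576.
Minimum N = 20.

20 bits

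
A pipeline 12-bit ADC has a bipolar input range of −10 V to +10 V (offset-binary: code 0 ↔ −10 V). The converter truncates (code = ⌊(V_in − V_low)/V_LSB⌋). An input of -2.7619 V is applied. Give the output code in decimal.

code 1482

With 4096 levels over 20 V, one step is 4.883 mV.
(-2.7619 − (−10)) / 0.00488281 = 1482.363 LSBs.
Floor → code 1482.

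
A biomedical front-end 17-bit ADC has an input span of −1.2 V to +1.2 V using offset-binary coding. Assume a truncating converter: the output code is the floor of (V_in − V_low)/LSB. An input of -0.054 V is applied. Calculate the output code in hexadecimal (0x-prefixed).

Full-scale span = 2.4 V; LSB = 2.4/2^17 = 18.31 µV.
(V_in − V_low)/LSB = (-0.054 − (−1.2)) / 1.83105e-05 = 62586.880.
Floor → code 62586.
In hexadecimal (0x-prefixed): 0xF47A.

code 0xF47A (decimal 62586)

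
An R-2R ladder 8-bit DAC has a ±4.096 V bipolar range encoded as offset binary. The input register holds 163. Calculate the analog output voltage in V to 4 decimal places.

1.1200 V

LSB = 8.192 V / 2^8 = 32.000 mV.
V_out = (−4.096) + 163 × 0.032 V = 1.12 V.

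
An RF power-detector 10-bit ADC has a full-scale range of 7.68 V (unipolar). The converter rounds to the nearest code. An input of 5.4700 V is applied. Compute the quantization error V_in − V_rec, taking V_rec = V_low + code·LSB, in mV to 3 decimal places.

Step size: 7.68 V ÷ 2^10 = 7.500 mV.
Scaled input = 729.3333 LSBs, so code = 729.
V_rec = 0 + 729·0.0075 = 5.4675 V.
V_in − V_rec = 0.0025 V = 2.500 mV.

2.500 mV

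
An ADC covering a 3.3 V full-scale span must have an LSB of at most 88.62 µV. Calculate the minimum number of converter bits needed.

Number of steps required ≥ 3.3 V / 88.62 µV = 37237.64.
Need 2^N ≥ 37237.64; 2^15 = 32768, 2^16 = 65536.
Minimum N = 16.

16 bits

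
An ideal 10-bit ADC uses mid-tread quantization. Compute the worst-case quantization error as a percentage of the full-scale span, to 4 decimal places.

Rounding → worst-case error = ½ LSB = V_FS/2^11, so 100/2048 = 0.0488281 % of full scale.

0.0488 %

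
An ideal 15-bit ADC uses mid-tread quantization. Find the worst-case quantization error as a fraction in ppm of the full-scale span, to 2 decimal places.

15.26 ppm

Rounding → worst-case error = ½ LSB = V_FS/2^16, so 1e+06/65536 = 15.2588 ppm of full scale.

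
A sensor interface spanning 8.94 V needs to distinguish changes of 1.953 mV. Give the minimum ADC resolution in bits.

Number of steps required ≥ 8.94 V / 1.953 mV = 4577.57.
Need 2^N ≥ 4577.57; 2^12 = 4096, 2^13 = 8192.
Minimum N = 13.

13 bits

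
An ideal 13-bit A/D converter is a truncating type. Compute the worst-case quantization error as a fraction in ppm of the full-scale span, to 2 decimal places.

Truncating → worst-case error = 1 LSB = V_FS/2^13, so 1e+06/8192 = 122.07 ppm of full scale.

122.07 ppm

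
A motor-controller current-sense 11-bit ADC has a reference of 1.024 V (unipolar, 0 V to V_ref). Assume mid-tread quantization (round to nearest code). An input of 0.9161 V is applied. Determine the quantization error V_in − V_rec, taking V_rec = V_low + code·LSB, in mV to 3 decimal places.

0.100 mV

One LSB is 1.024 V / 2048 = 0.500 mV.
(V_in − V_low)/LSB = (0.9161 − 0)/0.0005 = 1832.2000 → code 1832 (round).
Code 1832 maps back to 0 + 1832×0.0005 V = 0.916 V.
V_in − V_rec = 0.0001 V = 0.100 mV.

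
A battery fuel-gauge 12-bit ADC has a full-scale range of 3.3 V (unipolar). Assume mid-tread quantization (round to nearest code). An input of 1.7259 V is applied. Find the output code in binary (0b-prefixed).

With 4096 levels over 3.3 V, one step is 0.806 mV.
(1.7259 − 0) / 0.000805664 = 2142.208 LSBs.
Round → code 2142.
In binary (0b-prefixed): 0b100001011110.

code 0b100001011110 (decimal 2142)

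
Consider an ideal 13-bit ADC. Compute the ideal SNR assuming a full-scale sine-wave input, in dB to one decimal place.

80.0 dB

SNR ≈ 6.02·N + 1.76 dB = 6.02·13 + 1.76 = 80.02 dB.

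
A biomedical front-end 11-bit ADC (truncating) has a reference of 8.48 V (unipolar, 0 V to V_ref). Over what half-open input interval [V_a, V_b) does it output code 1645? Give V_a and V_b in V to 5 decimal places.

[6.81133 V, 6.81547 V)

LSB = 8.48/2^11 = 4.141 mV.
V_a = V_low + 1645·LSB = 6.81133 V; V_b = V_low + 1646·LSB = 6.81547 V.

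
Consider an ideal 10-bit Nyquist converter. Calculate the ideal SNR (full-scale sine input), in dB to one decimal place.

SNR ≈ 6.02·N + 1.76 dB = 6.02·10 + 1.76 = 61.96 dB.

62.0 dB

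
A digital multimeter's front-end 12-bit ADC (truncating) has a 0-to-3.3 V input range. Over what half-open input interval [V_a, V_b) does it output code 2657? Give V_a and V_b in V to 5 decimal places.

LSB = 3.3/2^12 = 0.806 mV.
V_a = V_low + 2657·LSB = 2.14065 V; V_b = V_low + 2658·LSB = 2.14146 V.

[2.14065 V, 2.14146 V)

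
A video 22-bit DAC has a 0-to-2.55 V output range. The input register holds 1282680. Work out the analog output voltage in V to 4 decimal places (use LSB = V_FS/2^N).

LSB = 2.55 V / 2^22 = 0.61 µV.
V_out = 0 + 1282680 × 6.07967e-07 V = 0.779828 V.

0.7798 V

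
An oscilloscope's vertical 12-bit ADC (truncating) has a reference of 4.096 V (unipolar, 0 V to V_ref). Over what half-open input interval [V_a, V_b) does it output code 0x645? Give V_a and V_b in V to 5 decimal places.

LSB = 4.096/2^12 = 1.000 mV.
Code 0x645 = 1605 decimal.
V_a = V_low + 1605·LSB = 1.605 V; V_b = V_low + 1606·LSB = 1.606 V.

[1.60500 V, 1.60600 V)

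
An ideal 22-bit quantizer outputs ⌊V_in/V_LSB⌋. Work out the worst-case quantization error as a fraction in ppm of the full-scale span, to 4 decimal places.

0.2384 ppm

Truncating → worst-case error = 1 LSB = V_FS/2^22, so 1e+06/4194304 = 0.238419 ppm of full scale.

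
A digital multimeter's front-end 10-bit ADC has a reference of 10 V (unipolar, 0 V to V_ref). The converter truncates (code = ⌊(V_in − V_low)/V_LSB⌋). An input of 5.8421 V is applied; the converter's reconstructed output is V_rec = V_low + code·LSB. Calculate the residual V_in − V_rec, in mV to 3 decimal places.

2.256 mV

Step size: 10 V ÷ 2^10 = 9.766 mV.
(5.8421 − 0)/0.00976562 = 598.2310; ⌊·⌋ gives code 598.
Reconstructed: 5.8398438 V.
Difference: 0.00225625 V → 2.256 mV.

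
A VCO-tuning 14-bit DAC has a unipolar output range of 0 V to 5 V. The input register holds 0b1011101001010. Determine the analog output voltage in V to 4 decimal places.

1.8195 V

LSB = 5 V / 2^14 = 305.18 µV.
Code 0b1011101001010 = 5962 decimal.
V_out = 0 + 5962 × 0.000305176 V = 1.81946 V.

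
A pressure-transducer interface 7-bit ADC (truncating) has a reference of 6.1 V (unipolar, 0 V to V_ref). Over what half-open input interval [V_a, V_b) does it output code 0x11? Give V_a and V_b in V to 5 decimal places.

[0.81016 V, 0.85781 V)

LSB = 6.1/2^7 = 47.656 mV.
Code 0x11 = 17 decimal.
V_a = V_low + 17·LSB = 0.810156 V; V_b = V_low + 18·LSB = 0.857812 V.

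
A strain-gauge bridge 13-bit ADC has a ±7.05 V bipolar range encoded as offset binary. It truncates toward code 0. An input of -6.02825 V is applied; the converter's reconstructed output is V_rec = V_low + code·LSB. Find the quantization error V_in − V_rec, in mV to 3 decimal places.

Step size: 14.1 V ÷ 2^13 = 1.721 mV.
(V_in − V_low)/LSB = (-6.02825 − (−7.05))/0.00172119 = 593.6295 → code 593 (floor).
V_rec = (−7.05) + 593·0.00172119 = -6.0293335 V.
Error = -6.02825 − (−6.0293335) = 0.0010835 V = 1.083 mV.

1.083 mV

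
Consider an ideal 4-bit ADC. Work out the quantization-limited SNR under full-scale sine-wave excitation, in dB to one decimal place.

SNR ≈ 6.02·N + 1.76 dB = 6.02·4 + 1.76 = 25.84 dB.

25.8 dB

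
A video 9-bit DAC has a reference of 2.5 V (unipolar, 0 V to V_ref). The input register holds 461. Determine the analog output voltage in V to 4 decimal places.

LSB = 2.5 V / 2^9 = 4.883 mV.
V_out = 0 + 461 × 0.00488281 V = 2.25098 V.

2.2510 V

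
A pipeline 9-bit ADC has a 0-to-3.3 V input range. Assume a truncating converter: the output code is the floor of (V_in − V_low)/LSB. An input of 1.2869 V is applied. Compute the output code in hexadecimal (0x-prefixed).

LSB = 3.3 V / 512 = 6.445 mV.
Input sits at 199.664 steps above V_low.
Floor → code 199.
In hexadecimal (0x-prefixed): 0xC7.

code 0xC7 (decimal 199)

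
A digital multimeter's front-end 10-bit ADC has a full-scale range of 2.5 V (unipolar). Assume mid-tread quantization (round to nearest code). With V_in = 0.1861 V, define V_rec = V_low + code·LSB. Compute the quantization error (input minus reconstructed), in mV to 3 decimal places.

0.553 mV

One LSB is 2.5 V / 1024 = 2.441 mV.
(0.1861 − 0)/0.00244141 = 76.2266; round gives code 76.
Reconstructed: 0.18554688 V.
Difference: 0.000553125 V → 0.553 mV.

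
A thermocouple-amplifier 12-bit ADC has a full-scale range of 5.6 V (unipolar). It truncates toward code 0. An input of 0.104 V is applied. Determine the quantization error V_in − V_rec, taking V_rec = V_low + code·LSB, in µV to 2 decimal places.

93.75 µV

LSB = 5.6/2^12 = 1.367 mV.
(0.104 − 0)/0.00136719 = 76.0686; ⌊·⌋ gives code 76.
Reconstructed: 0.10390625 V.
V_in − V_rec = 9.375e-05 V = 93.75 µV.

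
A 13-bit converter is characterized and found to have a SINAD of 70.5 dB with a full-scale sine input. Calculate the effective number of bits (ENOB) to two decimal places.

ENOB = (SINAD − 1.76) / 6.02 = (70.5 − 1.76)/6.02 = 11.419.

11.42 bits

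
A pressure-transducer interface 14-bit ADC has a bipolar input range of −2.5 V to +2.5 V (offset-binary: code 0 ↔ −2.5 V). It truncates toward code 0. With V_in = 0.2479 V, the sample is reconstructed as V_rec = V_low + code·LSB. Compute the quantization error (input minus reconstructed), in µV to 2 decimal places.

97.27 µV

One LSB is 5 V / 16384 = 305.18 µV.
Scaled input = 9004.3187 LSBs, so code = 9004.
Reconstructed: 0.24780273 V.
Error = 0.2479 − 0.24780273 = 9.72656e-05 V = 97.27 µV.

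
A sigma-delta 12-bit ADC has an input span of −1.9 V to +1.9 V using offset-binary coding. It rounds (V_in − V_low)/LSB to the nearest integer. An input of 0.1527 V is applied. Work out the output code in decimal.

LSB = 3.8 V / 4096 = 0.928 mV.
(V_in − V_low)/LSB = (0.1527 − (−1.9)) / 0.000927734 = 2212.595.
round(2212.595) = 2213.

code 2213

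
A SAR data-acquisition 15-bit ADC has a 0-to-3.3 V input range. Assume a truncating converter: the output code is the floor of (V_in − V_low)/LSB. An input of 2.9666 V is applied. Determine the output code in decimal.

LSB = 3.3 V / 32768 = 100.71 µV.
Input sits at 29457.439 steps above V_low.
Floor → code 29457.

code 29457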